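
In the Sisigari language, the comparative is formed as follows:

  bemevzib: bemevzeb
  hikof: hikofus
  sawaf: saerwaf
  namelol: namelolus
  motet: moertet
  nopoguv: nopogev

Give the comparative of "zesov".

hikof and sawaf both end in -f yet inflect differently (hikofus, saerwaf), so the final letter is not what conditions the rule; the last vowel is.
"zesov" has last vowel 'o'. The stems whose last vowel is 'o' (namelol → namelolus, hikof → hikofus) add -us.
The other patterns: stems whose last vowel is 'i' or 'u' change the last vowel to 'e'; stems whose last vowel is 'a' or 'e' insert -er- after the first vowel.
So zesov → zesovus.

zesovus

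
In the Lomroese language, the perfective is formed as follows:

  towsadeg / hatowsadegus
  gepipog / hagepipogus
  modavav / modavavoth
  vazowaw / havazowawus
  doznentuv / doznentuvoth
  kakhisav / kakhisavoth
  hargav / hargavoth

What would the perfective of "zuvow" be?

"zuvow" ends in -w. The one such stem in the data (vazowaw → havazowawus) adds ha- … -us around the stem, so the same rule applies.
So zuvow → hazuvowus.

hazuvowus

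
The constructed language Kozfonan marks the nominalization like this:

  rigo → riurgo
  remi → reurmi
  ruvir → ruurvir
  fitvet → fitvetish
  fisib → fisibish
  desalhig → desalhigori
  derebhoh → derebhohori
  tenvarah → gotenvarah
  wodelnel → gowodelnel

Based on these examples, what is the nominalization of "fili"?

filiish

derebhoh and tenvarah both end in -h yet inflect differently (derebhohori, gotenvarah), so the final letter is not what conditions the rule; the first letter is.
"fili" begins with f-. The stems beginning with f- (fitvet → fitvetish, fisib → fisibish) add -ish.
The other patterns: stems beginning with r- insert -ur- after the first vowel; stems beginning with d- add -ori; stems beginning with t- or w- add the prefix go-.
So fili → filiish.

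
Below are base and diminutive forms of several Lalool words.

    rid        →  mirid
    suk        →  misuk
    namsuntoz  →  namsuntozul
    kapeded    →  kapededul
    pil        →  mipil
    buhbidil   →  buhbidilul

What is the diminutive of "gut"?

migut

rid and kapeded both end in -d yet inflect differently (mirid, kapededul), so the final letter is not what conditions the rule; the number of vowels is.
"gut" has 1 vowel. The stems with 1 vowel (rid → mirid, suk → misuk, pil → mipil) add the prefix mi-.
So gut → migut.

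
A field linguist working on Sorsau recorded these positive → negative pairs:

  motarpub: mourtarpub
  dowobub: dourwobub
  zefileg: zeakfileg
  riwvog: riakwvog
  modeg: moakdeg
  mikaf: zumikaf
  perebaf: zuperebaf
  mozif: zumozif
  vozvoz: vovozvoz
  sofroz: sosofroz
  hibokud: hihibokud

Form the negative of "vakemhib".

riwvog and vozvoz both have last vowel 'o' yet inflect differently (riakwvog, vovozvoz), so the last vowel is not what conditions the rule; the final letter is.
"vakemhib" ends in -b. The stems ending in -b (motarpub → mourtarpub, dowobub → dourwobub) insert -ur- after the first vowel.
The other patterns: stems ending in -g insert -ak- after the first vowel; stems ending in -f add the prefix zu-; stems ending in -d or -z repeat the first consonant+vowel as a prefix.
So vakemhib → vaurkemhib.

vaurkemhib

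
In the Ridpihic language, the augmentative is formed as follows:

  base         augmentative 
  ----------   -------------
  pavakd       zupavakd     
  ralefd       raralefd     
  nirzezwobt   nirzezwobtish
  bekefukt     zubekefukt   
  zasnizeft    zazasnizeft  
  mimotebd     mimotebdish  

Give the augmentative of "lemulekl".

zulemulekl

ralefd and pavakd both end in -d yet inflect differently (raralefd, zupavakd), so the final letter is not what conditions the rule; the second-to-last letter is.
"lemulekl" has second-to-last letter 'k'. The stems whose second-to-last letter is 'k' (pavakd → zupavakd, bekefukt → zubekefukt) add the prefix zu-.
The other patterns: stems whose second-to-last letter is 'f' repeat the first consonant+vowel as a prefix; stems whose second-to-last letter is 'b' add -ish.
So lemulekl → zulemulekl.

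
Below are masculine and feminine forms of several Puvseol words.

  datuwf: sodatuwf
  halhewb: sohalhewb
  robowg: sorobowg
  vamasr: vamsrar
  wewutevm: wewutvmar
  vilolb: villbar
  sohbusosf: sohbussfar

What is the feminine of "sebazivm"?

halhewb and vilolb both end in -b yet inflect differently (sohalhewb, villbar), so the final letter is not what conditions the rule; the second-to-last letter is.
"sebazivm" has second-to-last letter 'v'. The one such stem in the data (wewutevm → wewutvmar) deletes the last vowel and adds -ar (as do vamasr, vilolb), so the same rule applies.
The other pattern: stems whose second-to-last letter is 'w' add the prefix so-.
So sebazivm → sebazvmar.

sebazvmar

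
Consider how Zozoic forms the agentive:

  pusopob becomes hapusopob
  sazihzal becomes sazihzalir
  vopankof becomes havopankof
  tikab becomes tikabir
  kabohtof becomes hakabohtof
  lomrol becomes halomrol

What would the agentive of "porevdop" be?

haporevdop

"porevdop" has last vowel 'o'. The stems whose last vowel is 'o' (lomrol → halomrol, vopankof → havopankof, pusopob → hapusopob) add the prefix ha-.
So porevdop → haporevdop.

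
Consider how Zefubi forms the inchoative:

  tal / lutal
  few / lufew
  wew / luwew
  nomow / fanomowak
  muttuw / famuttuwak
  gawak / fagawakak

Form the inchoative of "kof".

lukof

"kof" has 1 vowel. The stems with 1 vowel (tal → lutal, few → lufew, wew → luwew) add the prefix lu-.
The other pattern: stems with 2 vowels add fa- … -ak around the stem.
So kof → lukof.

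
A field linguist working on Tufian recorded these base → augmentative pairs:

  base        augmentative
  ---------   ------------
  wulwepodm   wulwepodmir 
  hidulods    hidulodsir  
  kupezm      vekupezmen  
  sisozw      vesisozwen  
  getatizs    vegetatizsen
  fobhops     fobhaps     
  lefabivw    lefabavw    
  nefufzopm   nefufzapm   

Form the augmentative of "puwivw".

puwavw

wulwepodm and kupezm both end in -m yet inflect differently (wulwepodmir, vekupezmen), so the final letter is not what conditions the rule; the second-to-last letter is.
"puwivw" has second-to-last letter 'v'. The one such stem in the data (lefabivw → lefabavw) changes the last vowel to 'a' (as do fobhops, nefufzopm), so the same rule applies.
So puwivw → puwavw.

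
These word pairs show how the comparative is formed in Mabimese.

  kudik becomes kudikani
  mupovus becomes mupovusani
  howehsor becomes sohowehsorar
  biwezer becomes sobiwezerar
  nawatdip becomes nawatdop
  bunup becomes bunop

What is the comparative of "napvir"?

"napvir" ends in -r. The stems ending in -r (howehsor → sohowehsorar, biwezer → sobiwezerar) add so- … -ar around the stem.
So napvir → sonapvirar.

sonapvirar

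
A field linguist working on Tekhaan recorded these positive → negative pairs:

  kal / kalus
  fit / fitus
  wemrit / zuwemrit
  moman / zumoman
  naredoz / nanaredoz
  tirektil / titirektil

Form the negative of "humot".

"humot" has 2 vowels. The stems with 2 vowels (wemrit → zuwemrit, moman → zumoman) add the prefix zu-.
So humot → zuhumot.

zuhumot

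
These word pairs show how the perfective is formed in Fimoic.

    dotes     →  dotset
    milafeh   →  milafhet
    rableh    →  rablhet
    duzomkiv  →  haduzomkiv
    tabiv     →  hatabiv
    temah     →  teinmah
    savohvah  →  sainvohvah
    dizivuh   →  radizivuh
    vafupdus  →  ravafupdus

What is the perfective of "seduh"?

raseduh

milafeh and temah both end in -h yet inflect differently (milafhet, teinmah), so the final letter is not what conditions the rule; the last vowel is.
"seduh" has last vowel 'u'. The stems whose last vowel is 'u' (dizivuh → radizivuh, vafupdus → ravafupdus) add the prefix ra-.
So seduh → raseduh.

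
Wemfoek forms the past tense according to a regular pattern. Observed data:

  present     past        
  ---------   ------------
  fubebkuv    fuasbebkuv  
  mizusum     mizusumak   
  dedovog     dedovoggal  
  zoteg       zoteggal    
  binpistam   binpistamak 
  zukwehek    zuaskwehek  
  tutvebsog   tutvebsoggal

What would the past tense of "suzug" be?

mizusum and fubebkuv both have last vowel 'u' yet inflect differently (mizusumak, fuasbebkuv), so the last vowel is not what conditions the rule; the final letter is.
"suzug" ends in -g. The stems ending in -g (zoteg → zoteggal, dedovog → dedovoggal, tutvebsog → tutvebsoggal) double the final consonant and add -al.
So suzug → suzuggal.

suzuggal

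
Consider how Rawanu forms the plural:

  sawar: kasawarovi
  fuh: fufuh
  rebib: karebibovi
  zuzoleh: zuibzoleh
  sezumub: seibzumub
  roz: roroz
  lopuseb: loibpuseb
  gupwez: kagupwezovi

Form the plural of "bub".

bubub

roz and gupwez both end in -z yet inflect differently (roroz, kagupwezovi), so the final letter is not what conditions the rule; the number of vowels is.
"bub" has 1 vowel. The stems with 1 vowel (fuh → fufuh, roz → roroz) repeat the first consonant+vowel as a prefix.
So bub → bubub.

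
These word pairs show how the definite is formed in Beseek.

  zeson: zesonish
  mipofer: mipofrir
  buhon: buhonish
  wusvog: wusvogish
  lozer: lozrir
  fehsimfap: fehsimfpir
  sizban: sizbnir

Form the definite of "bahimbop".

bahimbopish

sizban and zeson both end in -n yet inflect differently (sizbnir, zesonish), so the final letter is not what conditions the rule; the last vowel is.
"bahimbop" has last vowel 'o'. The stems whose last vowel is 'o' (zeson → zesonish, wusvog → wusvogish, buhon → buhonish) add -ish.
The other pattern: stems whose last vowel is 'a' or 'e' delete the last vowel and add -ir.
So bahimbop → bahimbopish.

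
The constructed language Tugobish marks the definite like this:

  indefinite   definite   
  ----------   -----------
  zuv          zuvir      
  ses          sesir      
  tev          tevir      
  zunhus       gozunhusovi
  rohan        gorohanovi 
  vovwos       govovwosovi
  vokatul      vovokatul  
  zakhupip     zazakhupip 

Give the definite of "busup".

gobusupovi

ses and zunhus both end in -s yet inflect differently (sesir, gozunhusovi), so the final letter is not what conditions the rule; the number of vowels is.
"busup" has 2 vowels. The stems with 2 vowels (zunhus → gozunhusovi, rohan → gorohanovi, vovwos → govovwosovi) add go- … -ovi around the stem.
The other patterns: stems with 1 vowel add -ir; stems with 3 vowels repeat the first consonant+vowel as a prefix.
So busup → gobusupovi.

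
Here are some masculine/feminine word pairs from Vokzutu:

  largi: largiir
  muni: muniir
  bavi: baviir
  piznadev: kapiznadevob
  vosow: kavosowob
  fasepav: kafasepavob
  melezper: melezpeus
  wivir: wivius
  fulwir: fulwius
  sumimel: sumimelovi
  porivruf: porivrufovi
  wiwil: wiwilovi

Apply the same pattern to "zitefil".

zitefilovi

piznadev and melezper both have last vowel 'e' yet inflect differently (kapiznadevob, melezpeus), so the last vowel is not what conditions the rule; the final letter is.
"zitefil" ends in -l. The stems ending in -l (sumimel → sumimelovi, wiwil → wiwilovi) add -ovi.
The other patterns: stems ending in -i add -ir; stems ending in -v or -w add ka- … -ob around the stem; stems ending in -r drop the final letter and add -us.
So zitefil → zitefilovi.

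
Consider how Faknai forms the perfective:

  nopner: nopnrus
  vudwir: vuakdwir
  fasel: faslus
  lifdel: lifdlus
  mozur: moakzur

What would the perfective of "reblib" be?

reakblib

nopner and mozur both end in -r yet inflect differently (nopnrus, moakzur), so the final letter is not what conditions the rule; the last vowel is.
"reblib" has last vowel 'i'. The one such stem in the data (vudwir → vuakdwir) inserts -ak- after the first vowel (as does mozur), so the same rule applies.
So reblib → reakblib.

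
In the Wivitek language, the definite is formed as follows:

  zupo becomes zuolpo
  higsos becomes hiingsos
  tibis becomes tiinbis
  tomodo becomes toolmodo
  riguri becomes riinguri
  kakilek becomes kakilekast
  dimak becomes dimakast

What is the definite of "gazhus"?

zupo and higsos both have last vowel 'o' yet inflect differently (zuolpo, hiingsos), so the last vowel is not what conditions the rule; the final letter is.
"gazhus" ends in -s. The stems ending in -s (higsos → hiingsos, tibis → tiinbis) insert -in- after the first vowel.
The other patterns: stems ending in -o insert -ol- after the first vowel; stems ending in -k add -ast.
So gazhus → gainzhus.

gainzhus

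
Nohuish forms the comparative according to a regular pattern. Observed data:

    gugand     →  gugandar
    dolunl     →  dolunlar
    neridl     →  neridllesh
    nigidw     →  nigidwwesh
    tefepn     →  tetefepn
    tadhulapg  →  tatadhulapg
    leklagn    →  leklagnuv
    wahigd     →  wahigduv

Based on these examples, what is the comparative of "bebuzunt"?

bebuzuntar

"bebuzunt" has second-to-last letter 'n'. The stems whose second-to-last letter is 'n' (gugand → gugandar, dolunl → dolunlar) add -ar.
The other patterns: stems whose second-to-last letter is 'd' double the final consonant and add -esh; stems whose second-to-last letter is 'p' repeat the first consonant+vowel as a prefix; stems whose second-to-last letter is 'g' add -uv.
So bebuzunt → bebuzuntar.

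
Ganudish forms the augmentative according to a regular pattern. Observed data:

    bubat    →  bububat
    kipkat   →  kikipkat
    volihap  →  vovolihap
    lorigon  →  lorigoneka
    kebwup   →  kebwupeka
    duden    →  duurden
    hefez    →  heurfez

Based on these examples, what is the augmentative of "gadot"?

gadoteka

"gadot" has last vowel 'o'. The one such stem in the data (lorigon → lorigoneka) adds -eka, so the same rule applies.
So gadot → gadoteka.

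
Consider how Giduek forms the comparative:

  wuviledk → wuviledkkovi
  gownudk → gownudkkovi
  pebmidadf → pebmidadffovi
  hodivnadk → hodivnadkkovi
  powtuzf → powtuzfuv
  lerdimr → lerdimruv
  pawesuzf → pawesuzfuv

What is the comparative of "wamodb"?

pebmidadf and powtuzf both end in -f yet inflect differently (pebmidadffovi, powtuzfuv), so the final letter is not what conditions the rule; the second-to-last letter is.
"wamodb" has second-to-last letter 'd'. The stems whose second-to-last letter is 'd' (wuviledk → wuviledkkovi, gownudk → gownudkkovi, pebmidadf → pebmidadffovi) double the final consonant and add -ovi.
The other pattern: stems whose second-to-last letter is 'm' or 'z' add -uv.
So wamodb → wamodbbovi.

wamodbbovi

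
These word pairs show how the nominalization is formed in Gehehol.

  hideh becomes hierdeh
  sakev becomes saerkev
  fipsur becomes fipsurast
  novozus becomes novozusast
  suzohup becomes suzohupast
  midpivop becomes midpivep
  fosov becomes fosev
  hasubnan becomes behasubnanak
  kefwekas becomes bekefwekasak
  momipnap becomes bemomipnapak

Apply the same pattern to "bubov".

bubev

suzohup and midpivop both end in -p yet inflect differently (suzohupast, midpivep), so the final letter is not what conditions the rule; the last vowel is.
"bubov" has last vowel 'o'. The stems whose last vowel is 'o' (midpivop → midpivep, fosov → fosev) change the last vowel to 'e'.
The other patterns: stems whose last vowel is 'e' insert -er- after the first vowel; stems whose last vowel is 'u' add -ast; stems whose last vowel is 'a' add be- … -ak around the stem.
So bubov → bubev.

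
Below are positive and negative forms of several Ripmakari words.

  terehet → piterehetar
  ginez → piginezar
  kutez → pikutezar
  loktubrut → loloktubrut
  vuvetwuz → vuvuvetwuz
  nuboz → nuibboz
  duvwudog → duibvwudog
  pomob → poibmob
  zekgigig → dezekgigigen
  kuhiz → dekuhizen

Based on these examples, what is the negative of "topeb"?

pitopebar

terehet and loktubrut both end in -t yet inflect differently (piterehetar, loloktubrut), so the final letter is not what conditions the rule; the last vowel is.
"topeb" has last vowel 'e'. The stems whose last vowel is 'e' (terehet → piterehetar, ginez → piginezar, kutez → pikutezar) add pi- … -ar around the stem.
The other patterns: stems whose last vowel is 'u' repeat the first consonant+vowel as a prefix; stems whose last vowel is 'o' insert -ib- after the first vowel; stems whose last vowel is 'i' add de- … -en around the stem.
So topeb → pitopebar.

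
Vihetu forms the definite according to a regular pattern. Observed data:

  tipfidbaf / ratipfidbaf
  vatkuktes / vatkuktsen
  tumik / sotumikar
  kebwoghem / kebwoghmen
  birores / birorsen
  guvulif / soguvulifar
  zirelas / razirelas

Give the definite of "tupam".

vatkuktes and zirelas both end in -s yet inflect differently (vatkuktsen, razirelas), so the final letter is not what conditions the rule; the last vowel is.
"tupam" has last vowel 'a'. The stems whose last vowel is 'a' (tipfidbaf → ratipfidbaf, zirelas → razirelas) add the prefix ra-.
The other patterns: stems whose last vowel is 'e' delete the last vowel and add -en; stems whose last vowel is 'i' add so- … -ar around the stem.
So tupam → ratupam.

ratupam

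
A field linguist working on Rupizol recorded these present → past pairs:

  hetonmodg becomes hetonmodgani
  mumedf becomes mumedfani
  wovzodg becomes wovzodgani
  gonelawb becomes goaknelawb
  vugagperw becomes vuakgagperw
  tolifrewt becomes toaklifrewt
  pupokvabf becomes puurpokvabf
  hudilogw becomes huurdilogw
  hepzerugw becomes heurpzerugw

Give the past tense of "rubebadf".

rubebadfani

"rubebadf" has second-to-last letter 'd'. The stems whose second-to-last letter is 'd' (hetonmodg → hetonmodgani, mumedf → mumedfani, wovzodg → wovzodgani) add -ani.
The other patterns: stems whose second-to-last letter is 'r' or 'w' insert -ak- after the first vowel; stems whose second-to-last letter is 'b' or 'g' insert -ur- after the first vowel.
So rubebadf → rubebadfani.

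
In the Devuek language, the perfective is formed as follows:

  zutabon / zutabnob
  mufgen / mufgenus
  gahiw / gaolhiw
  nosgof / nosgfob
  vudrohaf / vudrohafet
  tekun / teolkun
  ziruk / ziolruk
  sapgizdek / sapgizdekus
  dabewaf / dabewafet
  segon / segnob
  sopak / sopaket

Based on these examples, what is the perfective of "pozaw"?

"pozaw" has last vowel 'a'. The stems whose last vowel is 'a' (dabewaf → dabewafet, sopak → sopaket, vudrohaf → vudrohafet) add -et.
The other patterns: stems whose last vowel is 'e' add -us; stems whose last vowel is 'o' delete the last vowel and add -ob; stems whose last vowel is 'i' or 'u' insert -ol- after the first vowel.
So pozaw → pozawet.

pozawet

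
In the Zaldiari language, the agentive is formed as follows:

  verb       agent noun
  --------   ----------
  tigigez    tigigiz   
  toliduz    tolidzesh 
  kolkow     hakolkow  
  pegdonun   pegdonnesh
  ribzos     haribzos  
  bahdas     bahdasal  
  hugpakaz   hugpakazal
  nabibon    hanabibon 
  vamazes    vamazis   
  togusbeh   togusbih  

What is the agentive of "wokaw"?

hugpakaz and tigigez both end in -z yet inflect differently (hugpakazal, tigigiz), so the final letter is not what conditions the rule; the last vowel is.
"wokaw" has last vowel 'a'. The stems whose last vowel is 'a' (hugpakaz → hugpakazal, bahdas → bahdasal) add -al.
So wokaw → wokawal.

wokawal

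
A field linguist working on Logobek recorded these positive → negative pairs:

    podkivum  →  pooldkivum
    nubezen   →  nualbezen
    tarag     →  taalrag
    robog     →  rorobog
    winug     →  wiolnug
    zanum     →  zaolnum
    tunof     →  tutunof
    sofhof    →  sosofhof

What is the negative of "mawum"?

robog and winug both end in -g yet inflect differently (rorobog, wiolnug), so the final letter is not what conditions the rule; the last vowel is.
"mawum" has last vowel 'u'. The stems whose last vowel is 'u' (podkivum → pooldkivum, zanum → zaolnum, winug → wiolnug) insert -ol- after the first vowel.
So mawum → maolwum.

maolwum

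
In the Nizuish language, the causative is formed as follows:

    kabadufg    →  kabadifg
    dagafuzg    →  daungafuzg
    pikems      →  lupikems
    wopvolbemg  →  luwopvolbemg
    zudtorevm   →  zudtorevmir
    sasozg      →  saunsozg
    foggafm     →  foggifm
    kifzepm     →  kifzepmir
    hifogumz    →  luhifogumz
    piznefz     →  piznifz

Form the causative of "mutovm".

mutovmir

sasozg and kabadufg both end in -g yet inflect differently (saunsozg, kabadifg), so the final letter is not what conditions the rule; the second-to-last letter is.
"mutovm" has second-to-last letter 'v'. The one such stem in the data (zudtorevm → zudtorevmir) adds -ir, so the same rule applies.
So mutovm → mutovmir.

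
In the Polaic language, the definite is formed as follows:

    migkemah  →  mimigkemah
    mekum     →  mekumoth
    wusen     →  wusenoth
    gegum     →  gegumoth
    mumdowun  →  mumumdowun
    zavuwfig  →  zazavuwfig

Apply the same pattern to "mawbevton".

"mawbevton" has 3 vowels. The stems with 3 vowels (zavuwfig → zazavuwfig, migkemah → mimigkemah, mumdowun → mumumdowun) repeat the first consonant+vowel as a prefix.
The other pattern: stems with 2 vowels add -oth.
So mawbevton → mamawbevton.

mamawbevton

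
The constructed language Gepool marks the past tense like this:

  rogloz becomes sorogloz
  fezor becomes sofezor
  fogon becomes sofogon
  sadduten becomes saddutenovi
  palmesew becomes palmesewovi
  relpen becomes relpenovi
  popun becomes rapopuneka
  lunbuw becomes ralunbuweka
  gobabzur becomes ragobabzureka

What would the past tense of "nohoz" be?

fogon and sadduten both end in -n yet inflect differently (sofogon, saddutenovi), so the final letter is not what conditions the rule; the last vowel is.
"nohoz" has last vowel 'o'. The stems whose last vowel is 'o' (rogloz → sorogloz, fezor → sofezor, fogon → sofogon) add the prefix so-.
So nohoz → sonohoz.

sonohoz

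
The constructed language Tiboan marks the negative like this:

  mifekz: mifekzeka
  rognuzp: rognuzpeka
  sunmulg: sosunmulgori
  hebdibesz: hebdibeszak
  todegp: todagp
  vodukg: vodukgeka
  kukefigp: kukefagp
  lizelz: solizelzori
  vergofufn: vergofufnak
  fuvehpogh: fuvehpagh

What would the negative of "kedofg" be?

kedofgak

rognuzp and kukefigp both end in -p yet inflect differently (rognuzpeka, kukefagp), so the final letter is not what conditions the rule; the second-to-last letter is.
"kedofg" has second-to-last letter 'f'. The one such stem in the data (vergofufn → vergofufnak) adds -ak, so the same rule applies.
So kedofg → kedofgak.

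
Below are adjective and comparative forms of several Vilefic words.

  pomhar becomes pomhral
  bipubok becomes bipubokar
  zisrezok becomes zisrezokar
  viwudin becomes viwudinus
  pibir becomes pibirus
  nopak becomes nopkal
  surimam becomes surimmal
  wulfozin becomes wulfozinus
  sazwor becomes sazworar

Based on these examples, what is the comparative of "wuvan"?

wuvnal

"wuvan" has last vowel 'a'. The stems whose last vowel is 'a' (surimam → surimmal, pomhar → pomhral, nopak → nopkal) delete the last vowel and add -al.
The other patterns: stems whose last vowel is 'o' add -ar; stems whose last vowel is 'i' add -us.
So wuvan → wuvnal.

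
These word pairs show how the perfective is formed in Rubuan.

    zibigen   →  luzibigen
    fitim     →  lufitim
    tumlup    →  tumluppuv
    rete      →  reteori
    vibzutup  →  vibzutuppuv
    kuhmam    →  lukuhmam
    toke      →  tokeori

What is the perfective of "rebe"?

rete and zibigen both have last vowel 'e' yet inflect differently (reteori, luzibigen), so the last vowel is not what conditions the rule; the final letter is.
"rebe" ends in -e. The stems ending in -e (rete → reteori, toke → tokeori) add -ori.
The other patterns: stems ending in -p double the final consonant and add -uv; stems ending in -m or -n add the prefix lu-.
So rebe → rebeori.

rebeori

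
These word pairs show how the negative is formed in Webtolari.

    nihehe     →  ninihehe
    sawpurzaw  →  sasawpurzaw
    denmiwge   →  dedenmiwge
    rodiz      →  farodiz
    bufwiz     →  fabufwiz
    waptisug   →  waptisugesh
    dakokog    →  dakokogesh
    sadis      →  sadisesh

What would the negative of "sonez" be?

rodiz and sadis both have last vowel 'i' yet inflect differently (farodiz, sadisesh), so the last vowel is not what conditions the rule; the final letter is.
"sonez" ends in -z. The stems ending in -z (rodiz → farodiz, bufwiz → fabufwiz) add the prefix fa-.
So sonez → fasonez.

fasonez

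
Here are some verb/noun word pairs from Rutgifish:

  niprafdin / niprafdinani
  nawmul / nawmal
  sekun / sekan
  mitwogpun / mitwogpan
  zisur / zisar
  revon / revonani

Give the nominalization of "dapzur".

sekun and niprafdin both end in -n yet inflect differently (sekan, niprafdinani), so the final letter is not what conditions the rule; the last vowel is.
"dapzur" has last vowel 'u'. The stems whose last vowel is 'u' (sekun → sekan, mitwogpun → mitwogpan, zisur → zisar) change the last vowel to 'a'.
So dapzur → dapzar.

dapzar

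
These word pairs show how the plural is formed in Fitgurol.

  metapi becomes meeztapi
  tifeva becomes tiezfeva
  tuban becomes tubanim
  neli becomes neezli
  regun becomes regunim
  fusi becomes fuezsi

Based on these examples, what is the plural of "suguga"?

suezguga

"suguga" ends in a vowel. The stems ending in a vowel (neli → neezli, metapi → meeztapi, fusi → fuezsi) insert -ez- after the first vowel.
So suguga → suezguga.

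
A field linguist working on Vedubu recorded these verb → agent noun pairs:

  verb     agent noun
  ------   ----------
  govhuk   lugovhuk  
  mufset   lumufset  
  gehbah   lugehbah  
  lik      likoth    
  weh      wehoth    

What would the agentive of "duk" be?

govhuk and lik both end in -k yet inflect differently (lugovhuk, likoth), so the final letter is not what conditions the rule; the number of vowels is.
"duk" has 1 vowel. The stems with 1 vowel (lik → likoth, weh → wehoth) add -oth.
So duk → dukoth.

dukoth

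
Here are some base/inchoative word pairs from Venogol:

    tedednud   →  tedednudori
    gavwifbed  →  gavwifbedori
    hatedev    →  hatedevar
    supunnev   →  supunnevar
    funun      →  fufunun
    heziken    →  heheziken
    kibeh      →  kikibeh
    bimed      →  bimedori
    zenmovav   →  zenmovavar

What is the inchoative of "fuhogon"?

fufuhogon

"fuhogon" ends in -n. The stems ending in -n (heziken → heheziken, funun → fufunun) repeat the first consonant+vowel as a prefix.
The other patterns: stems ending in -d add -ori; stems ending in -v add -ar.
So fuhogon → fufuhogon.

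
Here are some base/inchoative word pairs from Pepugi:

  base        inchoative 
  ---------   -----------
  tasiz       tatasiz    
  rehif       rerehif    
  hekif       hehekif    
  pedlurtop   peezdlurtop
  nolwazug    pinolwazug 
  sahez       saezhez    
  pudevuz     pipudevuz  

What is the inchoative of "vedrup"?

pivedrup

"vedrup" has last vowel 'u'. The stems whose last vowel is 'u' (nolwazug → pinolwazug, pudevuz → pipudevuz) add the prefix pi-.
The other patterns: stems whose last vowel is 'e' or 'o' insert -ez- after the first vowel; stems whose last vowel is 'i' repeat the first consonant+vowel as a prefix.
So vedrup → pivedrup.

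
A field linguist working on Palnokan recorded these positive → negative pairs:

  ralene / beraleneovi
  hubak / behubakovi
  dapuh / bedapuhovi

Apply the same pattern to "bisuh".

bebisuhovi

Every pair shown (ralene → beraleneovi, hubak → behubakovi, dapuh → bedapuhovi) follows the same rule: add be- … -ovi around the stem.
So bisuh → bebisuhovi.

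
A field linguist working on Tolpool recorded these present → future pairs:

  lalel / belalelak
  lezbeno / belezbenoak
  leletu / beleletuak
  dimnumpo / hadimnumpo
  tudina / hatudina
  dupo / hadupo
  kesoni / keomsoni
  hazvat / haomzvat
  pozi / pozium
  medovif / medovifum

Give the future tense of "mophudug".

lezbeno and dimnumpo both end in -o yet inflect differently (belezbenoak, hadimnumpo), so the final letter is not what conditions the rule; the first letter is.
"mophudug" begins with m-. The one such stem in the data (medovif → medovifum) adds -um, so the same rule applies.
The other patterns: stems beginning with l- add be- … -ak around the stem; stems beginning with d- or t- add the prefix ha-; stems beginning with h- or k- insert -om- after the first vowel.
So mophudug → mophudugum.

mophudugum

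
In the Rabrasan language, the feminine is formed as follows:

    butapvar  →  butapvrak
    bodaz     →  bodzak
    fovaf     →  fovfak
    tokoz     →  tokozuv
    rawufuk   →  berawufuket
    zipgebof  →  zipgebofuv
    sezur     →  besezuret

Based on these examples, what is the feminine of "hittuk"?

"hittuk" has last vowel 'u'. The stems whose last vowel is 'u' (rawufuk → berawufuket, sezur → besezuret) add be- … -et around the stem.
The other patterns: stems whose last vowel is 'o' add -uv; stems whose last vowel is 'a' delete the last vowel and add -ak.
So hittuk → behittuket.

behittuket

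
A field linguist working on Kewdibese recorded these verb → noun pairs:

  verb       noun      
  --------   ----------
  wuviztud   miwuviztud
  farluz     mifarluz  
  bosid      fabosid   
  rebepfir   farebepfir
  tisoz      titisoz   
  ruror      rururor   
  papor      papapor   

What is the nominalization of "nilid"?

"nilid" has last vowel 'i'. The stems whose last vowel is 'i' (bosid → fabosid, rebepfir → farebepfir) add the prefix fa-.
The other patterns: stems whose last vowel is 'u' add the prefix mi-; stems whose last vowel is 'o' repeat the first consonant+vowel as a prefix.
So nilid → fanilid.

fanilid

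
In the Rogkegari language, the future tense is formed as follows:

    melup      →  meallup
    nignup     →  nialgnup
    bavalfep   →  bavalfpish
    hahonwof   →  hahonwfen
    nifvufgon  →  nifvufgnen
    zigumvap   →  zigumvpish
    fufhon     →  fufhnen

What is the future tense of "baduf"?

baalduf

nignup and bavalfep both end in -p yet inflect differently (nialgnup, bavalfpish), so the final letter is not what conditions the rule; the last vowel is.
"baduf" has last vowel 'u'. The stems whose last vowel is 'u' (nignup → nialgnup, melup → meallup) insert -al- after the first vowel.
The other patterns: stems whose last vowel is 'o' delete the last vowel and add -en; stems whose last vowel is 'a' or 'e' delete the last vowel and add -ish.
So baduf → baalduf.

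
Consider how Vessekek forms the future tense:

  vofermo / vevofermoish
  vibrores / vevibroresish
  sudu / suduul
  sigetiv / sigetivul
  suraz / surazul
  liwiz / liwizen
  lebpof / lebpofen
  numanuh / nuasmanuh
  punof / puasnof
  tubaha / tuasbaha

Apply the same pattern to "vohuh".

vevohuhish

"vohuh" begins with v-. The stems beginning with v- (vofermo → vevofermoish, vibrores → vevibroresish) add ve- … -ish around the stem.
The other patterns: stems beginning with s- add -ul; stems beginning with l- add -en; stems beginning with n-, p- or t- insert -as- after the first vowel.
So vohuh → vevohuhish.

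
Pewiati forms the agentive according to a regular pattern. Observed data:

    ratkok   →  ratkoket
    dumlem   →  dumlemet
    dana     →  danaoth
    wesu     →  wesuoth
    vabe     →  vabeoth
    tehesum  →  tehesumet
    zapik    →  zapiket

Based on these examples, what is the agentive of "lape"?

lapeoth

dumlem and vabe both have last vowel 'e' yet inflect differently (dumlemet, vabeoth), so the last vowel is not what conditions the rule; whether the stem ends in a vowel or a consonant is.
"lape" ends in a vowel. The stems ending in a vowel (dana → danaoth, vabe → vabeoth, wesu → wesuoth) add -oth.
The other pattern: stems ending in a consonant add -et.
So lape → lapeoth.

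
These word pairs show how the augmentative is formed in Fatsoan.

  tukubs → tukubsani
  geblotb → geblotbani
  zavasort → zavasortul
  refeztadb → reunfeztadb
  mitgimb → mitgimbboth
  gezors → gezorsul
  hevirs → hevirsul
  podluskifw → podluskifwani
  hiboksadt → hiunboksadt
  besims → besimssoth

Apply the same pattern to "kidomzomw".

refeztadb and mitgimb both end in -b yet inflect differently (reunfeztadb, mitgimbboth), so the final letter is not what conditions the rule; the second-to-last letter is.
"kidomzomw" has second-to-last letter 'm'. The stems whose second-to-last letter is 'm' (besims → besimssoth, mitgimb → mitgimbboth) double the final consonant and add -oth.
So kidomzomw → kidomzomwwoth.

kidomzomwwoth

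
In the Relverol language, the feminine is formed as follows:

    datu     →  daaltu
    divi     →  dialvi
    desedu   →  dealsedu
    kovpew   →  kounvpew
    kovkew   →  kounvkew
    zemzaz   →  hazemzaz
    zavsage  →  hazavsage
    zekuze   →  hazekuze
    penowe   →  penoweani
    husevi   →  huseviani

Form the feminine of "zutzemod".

zavsage and penowe both end in -e yet inflect differently (hazavsage, penoweani), so the final letter is not what conditions the rule; the first letter is.
"zutzemod" begins with z-. The stems beginning with z- (zemzaz → hazemzaz, zavsage → hazavsage, zekuze → hazekuze) add the prefix ha-.
The other patterns: stems beginning with d- insert -al- after the first vowel; stems beginning with k- insert -un- after the first vowel; stems beginning with h- or p- add -ani.
So zutzemod → hazutzemod.

hazutzemod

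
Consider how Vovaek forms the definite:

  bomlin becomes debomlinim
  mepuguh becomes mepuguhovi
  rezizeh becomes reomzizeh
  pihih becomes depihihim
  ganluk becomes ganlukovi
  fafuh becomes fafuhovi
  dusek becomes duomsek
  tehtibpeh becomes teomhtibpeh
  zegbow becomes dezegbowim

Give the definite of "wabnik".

fafuh and tehtibpeh both end in -h yet inflect differently (fafuhovi, teomhtibpeh), so the final letter is not what conditions the rule; the last vowel is.
"wabnik" has last vowel 'i'. The stems whose last vowel is 'i' (pihih → depihihim, bomlin → debomlinim) add de- … -im around the stem.
The other patterns: stems whose last vowel is 'u' add -ovi; stems whose last vowel is 'e' insert -om- after the first vowel.
So wabnik → dewabnikim.

dewabnikim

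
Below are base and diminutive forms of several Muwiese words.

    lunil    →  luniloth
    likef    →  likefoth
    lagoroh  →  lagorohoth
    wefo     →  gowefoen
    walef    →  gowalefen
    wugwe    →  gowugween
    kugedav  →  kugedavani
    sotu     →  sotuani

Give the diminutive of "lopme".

likef and walef both end in -f yet inflect differently (likefoth, gowalefen), so the final letter is not what conditions the rule; the first letter is.
"lopme" begins with l-. The stems beginning with l- (lunil → luniloth, likef → likefoth, lagoroh → lagorohoth) add -oth.
The other patterns: stems beginning with w- add go- … -en around the stem; stems beginning with k- or s- add -ani.
So lopme → lopmeoth.

lopmeoth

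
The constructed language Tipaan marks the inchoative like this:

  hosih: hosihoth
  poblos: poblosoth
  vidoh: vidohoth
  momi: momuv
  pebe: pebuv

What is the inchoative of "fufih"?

hosih and momi both have last vowel 'i' yet inflect differently (hosihoth, momuv), so the last vowel is not what conditions the rule; whether the stem ends in a vowel or a consonant is.
"fufih" ends in a consonant. The stems ending in a consonant (hosih → hosihoth, poblos → poblosoth, vidoh → vidohoth) add -oth.
The other pattern: stems ending in a vowel drop the final letter and add -uv.
So fufih → fufihoth.

fufihoth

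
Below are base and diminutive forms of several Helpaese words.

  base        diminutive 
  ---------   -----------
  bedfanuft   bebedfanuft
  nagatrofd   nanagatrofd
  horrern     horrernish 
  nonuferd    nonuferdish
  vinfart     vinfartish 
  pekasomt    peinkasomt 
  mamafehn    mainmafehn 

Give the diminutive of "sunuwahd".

nagatrofd and nonuferd both end in -d yet inflect differently (nanagatrofd, nonuferdish), so the final letter is not what conditions the rule; the second-to-last letter is.
"sunuwahd" has second-to-last letter 'h'. The one such stem in the data (mamafehn → mainmafehn) inserts -in- after the first vowel (as does pekasomt), so the same rule applies.
The other patterns: stems whose second-to-last letter is 'f' repeat the first consonant+vowel as a prefix; stems whose second-to-last letter is 'r' add -ish.
So sunuwahd → suinnuwahd.

suinnuwahd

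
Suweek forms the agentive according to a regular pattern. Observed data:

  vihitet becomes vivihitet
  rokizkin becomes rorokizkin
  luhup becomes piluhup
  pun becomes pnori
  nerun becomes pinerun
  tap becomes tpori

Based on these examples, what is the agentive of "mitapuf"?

mimitapuf

pun and nerun both end in -n yet inflect differently (pnori, pinerun), so the final letter is not what conditions the rule; the number of vowels is.
"mitapuf" has 3 vowels. The stems with 3 vowels (vihitet → vivihitet, rokizkin → rorokizkin) repeat the first consonant+vowel as a prefix.
The other patterns: stems with 1 vowel delete the last vowel and add -ori; stems with 2 vowels add the prefix pi-.
So mitapuf → mimitapuf.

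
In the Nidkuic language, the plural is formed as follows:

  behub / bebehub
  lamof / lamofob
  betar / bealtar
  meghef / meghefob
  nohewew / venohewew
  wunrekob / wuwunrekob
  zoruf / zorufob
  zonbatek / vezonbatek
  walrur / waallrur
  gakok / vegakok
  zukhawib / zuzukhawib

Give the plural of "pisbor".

pialsbor

"pisbor" ends in -r. The stems ending in -r (betar → bealtar, walrur → waallrur) insert -al- after the first vowel.
The other patterns: stems ending in -b repeat the first consonant+vowel as a prefix; stems ending in -f add -ob; stems ending in -k or -w add the prefix ve-.
So pisbor → pialsbor.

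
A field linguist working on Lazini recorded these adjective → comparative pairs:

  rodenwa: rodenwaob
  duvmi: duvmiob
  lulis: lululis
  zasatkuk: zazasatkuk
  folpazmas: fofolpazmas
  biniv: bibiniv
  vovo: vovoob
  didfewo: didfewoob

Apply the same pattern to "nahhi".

rodenwa and folpazmas both have last vowel 'a' yet inflect differently (rodenwaob, fofolpazmas), so the last vowel is not what conditions the rule; whether the stem ends in a vowel or a consonant is.
"nahhi" ends in a vowel. The stems ending in a vowel (duvmi → duvmiob, vovo → vovoob, didfewo → didfewoob) add -ob.
So nahhi → nahhiob.

nahhiob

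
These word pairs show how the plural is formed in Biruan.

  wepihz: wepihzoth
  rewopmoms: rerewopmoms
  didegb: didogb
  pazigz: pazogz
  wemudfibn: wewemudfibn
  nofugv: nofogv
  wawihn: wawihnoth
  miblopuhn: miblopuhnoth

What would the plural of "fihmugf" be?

pazigz and wepihz both end in -z yet inflect differently (pazogz, wepihzoth), so the final letter is not what conditions the rule; the second-to-last letter is.
"fihmugf" has second-to-last letter 'g'. The stems whose second-to-last letter is 'g' (pazigz → pazogz, nofugv → nofogv, didegb → didogb) change the last vowel to 'o'.
So fihmugf → fihmogf.

fihmogf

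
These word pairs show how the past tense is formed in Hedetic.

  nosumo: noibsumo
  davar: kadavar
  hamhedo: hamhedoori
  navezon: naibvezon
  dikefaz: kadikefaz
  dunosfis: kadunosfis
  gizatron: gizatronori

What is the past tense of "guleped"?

navezon and gizatron both end in -n yet inflect differently (naibvezon, gizatronori), so the final letter is not what conditions the rule; the first letter is.
"guleped" begins with g-. The one such stem in the data (gizatron → gizatronori) adds -ori, so the same rule applies.
The other patterns: stems beginning with n- insert -ib- after the first vowel; stems beginning with d- add the prefix ka-.
So guleped → gulepedori.

gulepedori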